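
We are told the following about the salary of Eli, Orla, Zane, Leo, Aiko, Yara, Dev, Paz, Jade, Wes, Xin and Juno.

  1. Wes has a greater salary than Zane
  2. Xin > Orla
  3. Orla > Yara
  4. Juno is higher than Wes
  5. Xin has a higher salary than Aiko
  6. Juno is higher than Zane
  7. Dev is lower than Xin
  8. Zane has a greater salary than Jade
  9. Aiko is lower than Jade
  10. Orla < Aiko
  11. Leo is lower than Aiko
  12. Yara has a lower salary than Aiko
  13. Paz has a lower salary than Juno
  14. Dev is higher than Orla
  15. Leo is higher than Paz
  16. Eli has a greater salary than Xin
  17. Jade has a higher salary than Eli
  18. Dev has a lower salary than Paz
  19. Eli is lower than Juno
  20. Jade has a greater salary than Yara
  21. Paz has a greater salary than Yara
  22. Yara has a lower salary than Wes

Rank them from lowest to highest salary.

Each adjacent pair is fixed by a given relation: Yara < Orla; Orla < Dev; Dev < Paz; Paz < Leo; Leo < Aiko; Aiko < Xin; Xin < Eli; Eli < Jade; Jade < Zane; Zane < Wes; Wes < Juno. Chaining them end to end gives the full order.

Yara < Orla < Dev < Paz < Leo < Aiko < Xin < Eli < Jade < Zane < Wes < Juno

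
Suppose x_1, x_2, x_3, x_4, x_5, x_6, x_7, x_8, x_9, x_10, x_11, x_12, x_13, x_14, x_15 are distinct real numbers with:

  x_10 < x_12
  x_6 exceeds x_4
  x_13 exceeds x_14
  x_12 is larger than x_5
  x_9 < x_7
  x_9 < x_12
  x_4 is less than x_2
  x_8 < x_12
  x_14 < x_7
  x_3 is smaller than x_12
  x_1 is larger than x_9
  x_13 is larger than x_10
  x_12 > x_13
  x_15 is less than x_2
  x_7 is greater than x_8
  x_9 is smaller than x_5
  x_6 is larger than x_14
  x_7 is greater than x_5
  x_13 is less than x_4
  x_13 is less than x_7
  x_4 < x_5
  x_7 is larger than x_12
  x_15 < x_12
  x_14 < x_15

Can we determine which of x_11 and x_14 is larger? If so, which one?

Following every chain through x_14: above x_14 we get x_13, x_15, x_4, x_6, x_5, x_2, x_12, x_7.
x_11 is not reached, and no chain runs the other way from x_11 to x_14.
So the given relations leave the order of x_14 and x_11 undetermined.

undetermined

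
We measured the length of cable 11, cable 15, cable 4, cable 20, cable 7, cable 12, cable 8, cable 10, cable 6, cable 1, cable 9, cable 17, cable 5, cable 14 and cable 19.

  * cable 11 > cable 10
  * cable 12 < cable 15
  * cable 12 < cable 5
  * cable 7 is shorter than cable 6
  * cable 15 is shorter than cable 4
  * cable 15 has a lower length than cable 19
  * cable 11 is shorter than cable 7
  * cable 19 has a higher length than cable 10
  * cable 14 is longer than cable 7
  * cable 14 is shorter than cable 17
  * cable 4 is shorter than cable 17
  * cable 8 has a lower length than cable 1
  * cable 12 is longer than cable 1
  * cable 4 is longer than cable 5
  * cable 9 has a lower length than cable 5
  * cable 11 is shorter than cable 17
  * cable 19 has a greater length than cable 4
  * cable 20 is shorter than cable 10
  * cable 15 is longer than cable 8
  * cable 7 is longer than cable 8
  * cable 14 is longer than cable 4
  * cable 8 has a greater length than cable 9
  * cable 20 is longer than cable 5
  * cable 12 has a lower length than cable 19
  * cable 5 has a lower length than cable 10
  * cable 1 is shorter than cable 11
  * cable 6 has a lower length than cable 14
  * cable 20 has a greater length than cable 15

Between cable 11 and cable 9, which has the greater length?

cable 11

cable 9 < cable 8 and cable 8 < cable 1 give cable 9 < cable 1.
Then cable 1 < cable 12 extends the chain to cable 12.
With cable 12 < cable 15: cable 9 < cable 8 < cable 1 < cable 12 < cable 15.
With cable 15 < cable 20: cable 9 < cable 8 < cable 1 < cable 12 < cable 15 < cable 20.
With cable 20 < cable 10: cable 9 < cable 8 < cable 1 < cable 12 < cable 15 < cable 20 < cable 10.
With cable 10 < cable 11: cable 9 < cable 8 < cable 1 < cable 12 < cable 15 < cable 20 < cable 10 < cable 11.
So cable 9 < cable 11; cable 11 is the longer of the two.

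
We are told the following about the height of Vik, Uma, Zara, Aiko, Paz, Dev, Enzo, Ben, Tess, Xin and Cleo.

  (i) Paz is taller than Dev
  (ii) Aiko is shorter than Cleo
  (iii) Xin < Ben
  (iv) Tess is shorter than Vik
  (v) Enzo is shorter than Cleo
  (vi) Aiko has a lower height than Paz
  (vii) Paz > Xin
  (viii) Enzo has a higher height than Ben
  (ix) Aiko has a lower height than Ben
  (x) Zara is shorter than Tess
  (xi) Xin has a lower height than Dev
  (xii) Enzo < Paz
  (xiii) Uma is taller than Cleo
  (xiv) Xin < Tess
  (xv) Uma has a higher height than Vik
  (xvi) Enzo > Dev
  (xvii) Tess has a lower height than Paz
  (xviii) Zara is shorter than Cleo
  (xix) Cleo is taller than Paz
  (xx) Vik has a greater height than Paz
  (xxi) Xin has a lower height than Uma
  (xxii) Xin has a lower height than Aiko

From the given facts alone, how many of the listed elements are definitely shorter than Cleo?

8

The elements the relations force below Cleo are Xin, Aiko, Zara, Tess, Ben, Dev, Enzo, Paz — no chain reaches any other.
That is 8.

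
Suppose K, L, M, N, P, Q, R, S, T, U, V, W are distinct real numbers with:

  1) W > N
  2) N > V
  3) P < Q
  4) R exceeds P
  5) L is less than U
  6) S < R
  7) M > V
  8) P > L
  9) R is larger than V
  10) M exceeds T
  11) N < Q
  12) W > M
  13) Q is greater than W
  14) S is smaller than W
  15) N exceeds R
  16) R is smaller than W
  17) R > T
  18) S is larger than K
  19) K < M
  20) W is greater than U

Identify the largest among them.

K is not greatest since K < M; S is not greatest since S < R; T is not greatest since T < M; L is not greatest since L < P; P is not greatest since P < R; V is not greatest since V < N; R is not greatest since R < N; N is not greatest since N < W; M is not greatest since M < W; U is not greatest since U < W; W is not greatest since W < Q.
Only Q has nothing above it, so Q is the largest.

Q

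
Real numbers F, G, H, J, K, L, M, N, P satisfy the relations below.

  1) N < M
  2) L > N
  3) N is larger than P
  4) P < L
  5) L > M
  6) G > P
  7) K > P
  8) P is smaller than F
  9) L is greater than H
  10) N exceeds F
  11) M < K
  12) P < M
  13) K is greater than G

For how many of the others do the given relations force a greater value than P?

The elements the relations force above P are F, N, M, G, K, L — no chain reaches any other.
That is 6.

6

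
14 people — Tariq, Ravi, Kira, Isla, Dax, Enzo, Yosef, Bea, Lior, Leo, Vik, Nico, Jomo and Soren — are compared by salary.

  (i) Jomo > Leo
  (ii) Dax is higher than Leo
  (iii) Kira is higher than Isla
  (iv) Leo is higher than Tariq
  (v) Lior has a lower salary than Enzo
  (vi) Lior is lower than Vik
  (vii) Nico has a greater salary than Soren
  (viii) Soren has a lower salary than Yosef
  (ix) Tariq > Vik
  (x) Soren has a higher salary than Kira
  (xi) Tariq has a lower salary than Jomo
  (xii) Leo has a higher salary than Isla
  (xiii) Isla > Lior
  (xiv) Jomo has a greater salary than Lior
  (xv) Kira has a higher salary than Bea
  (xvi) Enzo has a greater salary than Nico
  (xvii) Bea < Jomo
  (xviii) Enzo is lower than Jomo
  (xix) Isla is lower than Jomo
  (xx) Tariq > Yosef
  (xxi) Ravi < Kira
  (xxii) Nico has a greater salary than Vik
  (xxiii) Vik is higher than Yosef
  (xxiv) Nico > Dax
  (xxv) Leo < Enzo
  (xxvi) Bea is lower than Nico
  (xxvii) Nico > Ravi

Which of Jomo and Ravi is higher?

Jomo

Ravi < Kira and Kira < Soren give Ravi < Soren.
Then Soren < Yosef extends the chain to Yosef.
With Yosef < Vik: Ravi < Kira < Soren < Yosef < Vik.
Then Vik < Tariq extends the chain to Tariq.
Then Tariq < Leo extends the chain to Leo.
Then Leo < Dax extends the chain to Dax.
With Dax < Nico: Ravi < Kira < Soren < Yosef < Vik < Tariq < Leo < Dax < Nico.
With Nico < Enzo: Ravi < Kira < Soren < Yosef < Vik < Tariq < Leo < Dax < Nico < Enzo.
Then Enzo < Jomo extends the chain to Jomo.
So Ravi < Jomo; Jomo is the higher of the two.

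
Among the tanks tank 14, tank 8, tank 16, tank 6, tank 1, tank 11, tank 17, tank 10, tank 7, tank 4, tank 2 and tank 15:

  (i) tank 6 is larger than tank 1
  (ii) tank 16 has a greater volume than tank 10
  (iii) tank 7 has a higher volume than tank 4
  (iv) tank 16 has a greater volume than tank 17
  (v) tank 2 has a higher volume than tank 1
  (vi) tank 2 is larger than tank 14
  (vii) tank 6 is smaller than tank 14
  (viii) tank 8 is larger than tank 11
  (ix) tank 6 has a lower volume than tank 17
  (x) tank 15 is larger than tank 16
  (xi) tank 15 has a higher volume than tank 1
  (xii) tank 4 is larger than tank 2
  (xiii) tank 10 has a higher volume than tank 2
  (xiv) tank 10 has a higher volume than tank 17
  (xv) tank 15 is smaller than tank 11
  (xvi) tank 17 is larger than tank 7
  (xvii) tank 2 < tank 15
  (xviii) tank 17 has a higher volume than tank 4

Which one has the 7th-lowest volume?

tank 17

The consecutive relations fix a unique order: tank 1 < tank 6 < tank 14 < tank 2 < tank 4 < tank 7 < tank 17 < tank 10 < tank 16 < tank 15 < tank 11 < tank 8.
The 7th smallest is tank 17.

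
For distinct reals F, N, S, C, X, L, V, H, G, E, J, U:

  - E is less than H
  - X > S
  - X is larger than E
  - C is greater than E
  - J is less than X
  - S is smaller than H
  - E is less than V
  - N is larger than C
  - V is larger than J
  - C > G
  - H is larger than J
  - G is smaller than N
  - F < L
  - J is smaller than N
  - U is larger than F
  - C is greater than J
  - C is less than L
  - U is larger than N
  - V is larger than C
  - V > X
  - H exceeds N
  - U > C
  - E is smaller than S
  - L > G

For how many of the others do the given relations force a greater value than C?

From C the given relations immediately reach N, V, L, U.
From those, H — 5 in total.
Nothing else is reachable above C; 5 in all.

5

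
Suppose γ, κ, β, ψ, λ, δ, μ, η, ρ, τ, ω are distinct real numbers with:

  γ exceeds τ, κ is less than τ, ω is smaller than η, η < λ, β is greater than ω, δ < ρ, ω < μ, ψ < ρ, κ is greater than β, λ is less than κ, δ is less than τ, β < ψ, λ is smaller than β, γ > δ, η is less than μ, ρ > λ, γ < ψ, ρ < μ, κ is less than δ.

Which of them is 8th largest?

β

Piecing the relations together gives one ordering: ω < η < λ < β < κ < δ < τ < γ < ψ < ρ < μ.
The 8th largest is β.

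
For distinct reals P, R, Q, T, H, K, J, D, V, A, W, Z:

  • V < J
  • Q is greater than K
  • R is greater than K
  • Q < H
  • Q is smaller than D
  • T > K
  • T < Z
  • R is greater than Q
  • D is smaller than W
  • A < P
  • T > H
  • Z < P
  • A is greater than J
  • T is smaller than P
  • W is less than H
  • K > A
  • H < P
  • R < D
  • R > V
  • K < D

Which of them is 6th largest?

D

Piecing the relations together gives one ordering: V < J < A < K < Q < R < D < W < H < T < Z < P.
The 6th largest is D.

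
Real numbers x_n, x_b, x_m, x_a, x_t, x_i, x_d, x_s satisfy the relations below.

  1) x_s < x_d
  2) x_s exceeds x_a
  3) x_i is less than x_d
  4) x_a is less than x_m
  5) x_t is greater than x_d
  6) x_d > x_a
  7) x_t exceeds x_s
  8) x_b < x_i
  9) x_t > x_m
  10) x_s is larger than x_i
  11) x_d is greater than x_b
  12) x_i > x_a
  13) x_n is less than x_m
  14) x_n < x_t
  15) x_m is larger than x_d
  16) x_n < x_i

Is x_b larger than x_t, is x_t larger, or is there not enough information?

x_t

Following the relations from x_b: x_b < x_i < x_s < x_d < x_m < x_t.
So x_t is larger.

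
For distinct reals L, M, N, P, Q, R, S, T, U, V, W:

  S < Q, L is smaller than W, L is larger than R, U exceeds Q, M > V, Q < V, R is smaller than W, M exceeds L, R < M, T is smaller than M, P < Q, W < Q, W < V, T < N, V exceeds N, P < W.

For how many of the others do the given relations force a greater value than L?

The elements the relations force above L are W, Q, V, M, U — no chain reaches any other.
That is 5.

5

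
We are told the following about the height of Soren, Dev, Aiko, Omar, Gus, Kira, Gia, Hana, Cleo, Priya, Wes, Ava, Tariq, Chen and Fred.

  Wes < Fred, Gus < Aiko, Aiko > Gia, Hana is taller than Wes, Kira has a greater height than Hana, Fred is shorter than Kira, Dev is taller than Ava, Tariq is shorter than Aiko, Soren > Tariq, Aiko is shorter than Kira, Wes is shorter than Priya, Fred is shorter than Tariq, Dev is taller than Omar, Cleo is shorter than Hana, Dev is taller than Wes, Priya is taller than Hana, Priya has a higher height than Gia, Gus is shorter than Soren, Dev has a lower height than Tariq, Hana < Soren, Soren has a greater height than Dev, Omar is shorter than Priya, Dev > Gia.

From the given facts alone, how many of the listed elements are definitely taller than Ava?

Directly above Ava: Dev.
One step further: Tariq, Soren (3 so far).
One step further: Aiko (4 so far).
One step further: Kira (5 so far).
No other element is forced above Ava by the given relations, so the count is 5.

5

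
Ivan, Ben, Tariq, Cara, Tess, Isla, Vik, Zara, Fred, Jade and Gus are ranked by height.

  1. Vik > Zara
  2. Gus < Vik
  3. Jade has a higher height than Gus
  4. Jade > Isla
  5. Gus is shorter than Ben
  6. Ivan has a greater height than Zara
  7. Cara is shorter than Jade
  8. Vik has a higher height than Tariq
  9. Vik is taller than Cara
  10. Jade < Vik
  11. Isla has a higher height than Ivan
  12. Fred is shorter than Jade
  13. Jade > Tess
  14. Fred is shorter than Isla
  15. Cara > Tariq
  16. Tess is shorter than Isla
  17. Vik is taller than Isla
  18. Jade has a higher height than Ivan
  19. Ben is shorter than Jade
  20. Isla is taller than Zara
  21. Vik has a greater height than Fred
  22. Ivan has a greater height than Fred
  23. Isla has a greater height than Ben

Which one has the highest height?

Chaining downward from Vik: directly below it, Zara, Gus, Fred, Tariq, Cara, Isla, Jade; then Tess, Ivan, Ben.
That covers every other element, and nothing is given above Vik, so Vik is the highest height.

Vik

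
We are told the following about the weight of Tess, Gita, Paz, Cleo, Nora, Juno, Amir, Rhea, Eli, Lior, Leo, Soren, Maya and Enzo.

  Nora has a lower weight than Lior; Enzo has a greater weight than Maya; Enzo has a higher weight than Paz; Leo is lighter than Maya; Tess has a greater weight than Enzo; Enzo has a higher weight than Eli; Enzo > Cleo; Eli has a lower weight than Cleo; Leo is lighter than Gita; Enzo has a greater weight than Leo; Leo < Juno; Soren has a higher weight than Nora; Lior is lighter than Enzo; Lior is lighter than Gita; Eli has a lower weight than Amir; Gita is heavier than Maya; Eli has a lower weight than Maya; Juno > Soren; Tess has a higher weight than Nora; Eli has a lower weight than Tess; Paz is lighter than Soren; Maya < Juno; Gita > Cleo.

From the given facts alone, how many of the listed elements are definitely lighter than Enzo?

The elements the relations force below Enzo are Eli, Nora, Leo, Paz, Maya, Lior, Cleo — no chain reaches any other.
That is 7.

7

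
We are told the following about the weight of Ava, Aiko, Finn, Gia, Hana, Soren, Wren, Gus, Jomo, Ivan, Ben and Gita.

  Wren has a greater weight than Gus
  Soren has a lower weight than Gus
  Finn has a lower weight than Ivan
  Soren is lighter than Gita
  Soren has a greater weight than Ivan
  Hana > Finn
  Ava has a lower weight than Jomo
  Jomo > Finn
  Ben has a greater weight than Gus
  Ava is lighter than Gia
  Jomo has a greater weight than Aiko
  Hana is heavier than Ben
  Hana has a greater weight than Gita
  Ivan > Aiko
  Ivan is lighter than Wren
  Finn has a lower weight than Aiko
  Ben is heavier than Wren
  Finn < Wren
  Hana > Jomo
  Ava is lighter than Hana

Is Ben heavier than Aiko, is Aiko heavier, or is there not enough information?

Ben

Aiko < Ivan and Ivan < Soren give Aiko < Soren.
With Soren < Gus: Aiko < Ivan < Soren < Gus.
With Gus < Wren: Aiko < Ivan < Soren < Gus < Wren.
Then Wren < Ben extends the chain to Ben.
So Ben is heavier.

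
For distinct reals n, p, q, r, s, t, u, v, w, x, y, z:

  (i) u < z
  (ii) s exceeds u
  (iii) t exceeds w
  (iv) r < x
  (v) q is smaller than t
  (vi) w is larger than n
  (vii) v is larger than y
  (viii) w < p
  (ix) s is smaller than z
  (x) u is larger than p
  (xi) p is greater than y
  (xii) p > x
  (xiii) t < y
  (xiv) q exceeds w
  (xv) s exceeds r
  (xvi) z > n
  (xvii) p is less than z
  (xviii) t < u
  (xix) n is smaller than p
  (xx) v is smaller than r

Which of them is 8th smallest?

x

Chaining the given pairs: n < w < q < t < y < v < r < x < p < u < s < z.
The 8th smallest is x.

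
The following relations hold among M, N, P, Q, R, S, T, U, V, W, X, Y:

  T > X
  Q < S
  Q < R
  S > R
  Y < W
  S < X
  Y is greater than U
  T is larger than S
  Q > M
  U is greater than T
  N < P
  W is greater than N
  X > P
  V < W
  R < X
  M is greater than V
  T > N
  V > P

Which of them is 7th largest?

R

Chaining the given pairs: N < P < V < M < Q < R < S < X < T < U < Y < W.
Counting 7 from the largest end gives R.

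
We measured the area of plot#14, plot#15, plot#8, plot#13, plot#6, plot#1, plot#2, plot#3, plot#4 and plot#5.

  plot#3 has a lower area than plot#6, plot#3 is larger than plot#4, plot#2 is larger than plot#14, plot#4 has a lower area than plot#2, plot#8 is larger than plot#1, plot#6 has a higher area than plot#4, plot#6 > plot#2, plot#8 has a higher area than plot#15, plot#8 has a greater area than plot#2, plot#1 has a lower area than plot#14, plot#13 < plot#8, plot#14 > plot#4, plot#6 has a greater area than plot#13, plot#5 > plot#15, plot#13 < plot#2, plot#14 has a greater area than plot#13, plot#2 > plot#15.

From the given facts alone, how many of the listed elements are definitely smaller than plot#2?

5

From plot#2 the given relations immediately reach plot#13, plot#15, plot#4, plot#14.
From those, plot#1 — 5 in total.
No other element is forced below plot#2 by the given relations, so the count is 5.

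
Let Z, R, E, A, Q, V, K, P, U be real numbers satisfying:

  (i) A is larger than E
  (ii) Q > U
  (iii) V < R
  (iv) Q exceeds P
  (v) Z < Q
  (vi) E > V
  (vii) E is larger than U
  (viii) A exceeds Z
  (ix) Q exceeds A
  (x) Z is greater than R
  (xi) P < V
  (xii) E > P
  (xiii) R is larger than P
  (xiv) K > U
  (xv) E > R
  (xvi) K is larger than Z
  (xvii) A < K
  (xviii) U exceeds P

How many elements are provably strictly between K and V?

4

Chaining upward from V reaches: R, E, Z, A, Q.
Chaining downward from K reaches: P, U, R, E, Z, A.
Strictly between V and K are those in both lists: R, E, Z, A — 4 elements.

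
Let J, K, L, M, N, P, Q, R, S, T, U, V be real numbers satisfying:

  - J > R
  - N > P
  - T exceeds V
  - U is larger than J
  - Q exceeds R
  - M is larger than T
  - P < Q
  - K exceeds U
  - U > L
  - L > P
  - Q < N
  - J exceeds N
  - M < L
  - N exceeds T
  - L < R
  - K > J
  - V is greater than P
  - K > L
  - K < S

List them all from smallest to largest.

P < V < T < M < L < R < Q < N < J < U < K < S

Nothing is placed below P, so it is least; from there P < V; V < T; T < M; M < L; L < R; R < Q; Q < N; N < J; J < U; U < K; K < S, each given directly.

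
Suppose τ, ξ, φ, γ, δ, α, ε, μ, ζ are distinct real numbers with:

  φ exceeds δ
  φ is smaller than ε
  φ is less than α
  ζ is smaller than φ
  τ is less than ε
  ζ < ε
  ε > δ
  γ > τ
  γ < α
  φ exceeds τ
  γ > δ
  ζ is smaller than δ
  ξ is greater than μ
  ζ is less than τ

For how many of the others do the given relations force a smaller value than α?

5

Directly below α: φ, γ.
One step further: ζ, δ, τ (5 so far).
No other element is forced below α by the given relations, so the count is 5.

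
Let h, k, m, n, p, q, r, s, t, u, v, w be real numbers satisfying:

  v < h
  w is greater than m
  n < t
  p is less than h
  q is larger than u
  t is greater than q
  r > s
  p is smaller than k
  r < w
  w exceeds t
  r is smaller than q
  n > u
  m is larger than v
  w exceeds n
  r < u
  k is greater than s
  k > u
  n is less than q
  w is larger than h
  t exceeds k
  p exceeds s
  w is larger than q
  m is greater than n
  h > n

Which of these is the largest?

w

Chaining downward from w: directly below it, r, n, m, q, h, t; then s, p, u, k, v.
That covers every other element, and nothing is given above w, so w is the largest.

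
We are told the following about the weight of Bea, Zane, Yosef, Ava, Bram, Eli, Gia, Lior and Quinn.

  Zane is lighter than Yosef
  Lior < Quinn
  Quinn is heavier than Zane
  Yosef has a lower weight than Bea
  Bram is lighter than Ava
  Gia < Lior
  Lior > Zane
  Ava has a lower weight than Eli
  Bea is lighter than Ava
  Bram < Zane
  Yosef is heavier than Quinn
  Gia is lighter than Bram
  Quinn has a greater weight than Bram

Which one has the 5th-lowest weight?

Quinn

The consecutive relations fix a unique order: Gia < Bram < Zane < Lior < Quinn < Yosef < Bea < Ava < Eli.
Counting 5 from the smallest end gives Quinn.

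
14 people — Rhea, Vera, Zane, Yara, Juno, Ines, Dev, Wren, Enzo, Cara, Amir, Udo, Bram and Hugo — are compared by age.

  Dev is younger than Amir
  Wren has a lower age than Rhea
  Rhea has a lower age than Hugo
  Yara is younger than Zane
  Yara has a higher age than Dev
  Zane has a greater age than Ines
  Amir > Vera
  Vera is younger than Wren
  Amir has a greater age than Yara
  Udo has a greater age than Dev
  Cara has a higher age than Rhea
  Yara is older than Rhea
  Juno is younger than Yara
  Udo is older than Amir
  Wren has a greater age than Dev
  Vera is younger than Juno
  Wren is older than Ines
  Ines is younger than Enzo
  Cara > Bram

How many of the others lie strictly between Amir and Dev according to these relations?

The relations place Dev below Amir. An element lies strictly between them when it is forced above Dev and also forced below Amir.
Above Dev: {Wren, Rhea, Yara, Udo, Hugo, Zane, Cara}. Below Amir: {Vera, Juno, Ines, Wren, Rhea, Yara}.
Intersection: {Wren, Rhea, Yara} — 3.

3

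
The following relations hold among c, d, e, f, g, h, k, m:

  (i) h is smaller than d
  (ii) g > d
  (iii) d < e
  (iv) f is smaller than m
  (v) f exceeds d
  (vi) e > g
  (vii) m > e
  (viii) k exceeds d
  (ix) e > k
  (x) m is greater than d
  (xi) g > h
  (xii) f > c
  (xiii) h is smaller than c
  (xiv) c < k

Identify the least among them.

c is not least since h < c; d is not least since h < d; k is not least since d < k; g is not least since d < g; f is not least since c < f; e is not least since g < e; m is not least since d < m.
Only h has nothing below it, so h is the least.

h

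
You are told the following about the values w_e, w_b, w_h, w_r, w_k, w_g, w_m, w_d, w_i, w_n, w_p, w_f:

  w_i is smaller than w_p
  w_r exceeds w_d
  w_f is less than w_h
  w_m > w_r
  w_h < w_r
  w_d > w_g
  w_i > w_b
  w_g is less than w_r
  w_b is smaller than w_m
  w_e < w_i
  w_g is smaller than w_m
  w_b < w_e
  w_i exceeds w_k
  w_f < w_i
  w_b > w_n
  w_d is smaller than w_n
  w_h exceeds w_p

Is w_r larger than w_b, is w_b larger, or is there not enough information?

w_r

Following the relations from w_b: w_b < w_e < w_i < w_p < w_h < w_r.
So w_r is larger.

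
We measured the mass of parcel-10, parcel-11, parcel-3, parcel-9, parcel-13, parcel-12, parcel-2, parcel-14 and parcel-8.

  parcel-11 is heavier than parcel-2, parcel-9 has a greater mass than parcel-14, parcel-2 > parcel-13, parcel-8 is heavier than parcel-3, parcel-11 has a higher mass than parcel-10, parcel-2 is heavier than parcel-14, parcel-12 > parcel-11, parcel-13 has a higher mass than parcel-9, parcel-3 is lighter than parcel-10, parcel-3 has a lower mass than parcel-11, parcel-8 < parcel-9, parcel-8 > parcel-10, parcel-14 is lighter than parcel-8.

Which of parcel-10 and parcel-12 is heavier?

parcel-12

Link the given pairs in sequence: parcel-10 < parcel-8; parcel-8 < parcel-9; parcel-9 < parcel-13; parcel-13 < parcel-2; parcel-2 < parcel-11; parcel-11 < parcel-12.
Chaining these gives parcel-10 < parcel-8 < parcel-9 < parcel-13 < parcel-2 < parcel-11 < parcel-12.
So parcel-10 < parcel-12; parcel-12 is the heavier of the two.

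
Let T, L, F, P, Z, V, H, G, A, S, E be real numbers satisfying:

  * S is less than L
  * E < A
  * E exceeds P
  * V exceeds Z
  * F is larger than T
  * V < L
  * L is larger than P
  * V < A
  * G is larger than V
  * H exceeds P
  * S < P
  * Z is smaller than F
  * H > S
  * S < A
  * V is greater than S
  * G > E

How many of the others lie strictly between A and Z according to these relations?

1

Chaining upward from Z reaches: F, V, L, G.
Chaining downward from A reaches: S, P, E, V.
Strictly between Z and A are those in both lists: V — 1 element.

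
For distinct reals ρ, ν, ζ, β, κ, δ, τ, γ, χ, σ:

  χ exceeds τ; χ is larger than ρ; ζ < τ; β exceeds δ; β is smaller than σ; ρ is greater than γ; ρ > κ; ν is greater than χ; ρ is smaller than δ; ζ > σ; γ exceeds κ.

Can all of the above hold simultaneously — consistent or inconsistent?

Every relation is compatible with κ < γ < ρ < δ < β < σ < ζ < τ < χ < ν; the set is consistent.

consistent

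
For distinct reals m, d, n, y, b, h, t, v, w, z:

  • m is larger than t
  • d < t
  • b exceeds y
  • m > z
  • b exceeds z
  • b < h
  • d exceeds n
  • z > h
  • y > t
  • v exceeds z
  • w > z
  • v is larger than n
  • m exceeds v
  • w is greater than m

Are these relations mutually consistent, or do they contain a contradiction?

inconsistent

Chaining the given relations yields b < h < z, so b < z. But one relation states z < b. These cannot both hold.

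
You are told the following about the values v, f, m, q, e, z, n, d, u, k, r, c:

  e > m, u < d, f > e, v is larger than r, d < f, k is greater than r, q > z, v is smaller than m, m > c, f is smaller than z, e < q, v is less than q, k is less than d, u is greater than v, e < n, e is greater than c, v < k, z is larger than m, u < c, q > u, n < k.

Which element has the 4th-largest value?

Piecing the relations together gives one ordering: r < v < u < c < m < e < n < k < d < f < z < q.
Counting 4 from the largest end gives d.

d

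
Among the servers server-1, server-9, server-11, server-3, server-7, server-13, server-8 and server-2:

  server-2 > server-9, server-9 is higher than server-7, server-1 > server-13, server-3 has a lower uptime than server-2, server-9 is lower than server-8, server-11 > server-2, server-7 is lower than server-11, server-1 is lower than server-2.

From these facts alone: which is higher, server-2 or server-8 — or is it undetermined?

Following every chain through server-8: below server-8 we get server-7, server-9.
server-2 is not reached, and no chain runs the other way from server-2 to server-8.
So the given relations leave the order of server-8 and server-2 undetermined.

undetermined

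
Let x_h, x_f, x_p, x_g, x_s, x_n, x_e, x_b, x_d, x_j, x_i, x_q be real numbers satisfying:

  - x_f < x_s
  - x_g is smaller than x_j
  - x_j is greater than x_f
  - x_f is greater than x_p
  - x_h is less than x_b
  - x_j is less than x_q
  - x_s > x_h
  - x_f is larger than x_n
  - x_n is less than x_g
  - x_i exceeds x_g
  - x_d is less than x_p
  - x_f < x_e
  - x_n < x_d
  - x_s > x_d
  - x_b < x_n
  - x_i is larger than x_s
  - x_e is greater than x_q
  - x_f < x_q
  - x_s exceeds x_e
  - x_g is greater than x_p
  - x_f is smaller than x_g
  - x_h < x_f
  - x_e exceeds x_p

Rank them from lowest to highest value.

Nothing is placed below x_h, so it is least; from there x_h < x_b; x_b < x_n; x_n < x_d; x_d < x_p; x_p < x_f; x_f < x_g; x_g < x_j; x_j < x_q; x_q < x_e; x_e < x_s; x_s < x_i, each given directly.

x_h < x_b < x_n < x_d < x_p < x_f < x_g < x_j < x_q < x_e < x_s < x_i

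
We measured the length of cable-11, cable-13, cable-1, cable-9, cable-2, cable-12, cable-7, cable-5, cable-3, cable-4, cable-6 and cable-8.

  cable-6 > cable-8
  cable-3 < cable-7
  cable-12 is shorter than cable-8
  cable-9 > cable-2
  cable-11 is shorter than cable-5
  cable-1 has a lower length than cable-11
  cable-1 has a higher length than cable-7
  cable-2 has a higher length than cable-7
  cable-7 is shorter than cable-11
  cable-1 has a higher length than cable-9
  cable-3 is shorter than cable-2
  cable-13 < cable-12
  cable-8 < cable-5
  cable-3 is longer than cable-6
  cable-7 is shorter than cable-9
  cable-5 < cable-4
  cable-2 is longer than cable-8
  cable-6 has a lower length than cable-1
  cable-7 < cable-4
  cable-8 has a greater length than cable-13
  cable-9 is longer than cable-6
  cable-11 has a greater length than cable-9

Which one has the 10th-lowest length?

cable-11

Piecing the relations together gives one ordering: cable-13 < cable-12 < cable-8 < cable-6 < cable-3 < cable-7 < cable-2 < cable-9 < cable-1 < cable-11 < cable-5 < cable-4.
Counting 10 from the smallest end gives cable-11.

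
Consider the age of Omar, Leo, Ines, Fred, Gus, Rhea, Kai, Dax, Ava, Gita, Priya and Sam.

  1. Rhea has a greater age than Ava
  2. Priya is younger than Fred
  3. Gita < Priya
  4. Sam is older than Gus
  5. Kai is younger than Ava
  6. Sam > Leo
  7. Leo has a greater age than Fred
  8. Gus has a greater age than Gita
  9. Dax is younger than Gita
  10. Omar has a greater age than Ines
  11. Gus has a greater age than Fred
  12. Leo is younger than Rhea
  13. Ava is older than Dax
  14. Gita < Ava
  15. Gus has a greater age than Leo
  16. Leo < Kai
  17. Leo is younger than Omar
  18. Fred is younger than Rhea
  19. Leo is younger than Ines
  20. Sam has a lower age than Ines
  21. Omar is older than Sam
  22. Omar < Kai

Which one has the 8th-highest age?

Leo

The consecutive relations fix a unique order: Dax < Gita < Priya < Fred < Leo < Gus < Sam < Ines < Omar < Kai < Ava < Rhea.
The 8th largest is Leo.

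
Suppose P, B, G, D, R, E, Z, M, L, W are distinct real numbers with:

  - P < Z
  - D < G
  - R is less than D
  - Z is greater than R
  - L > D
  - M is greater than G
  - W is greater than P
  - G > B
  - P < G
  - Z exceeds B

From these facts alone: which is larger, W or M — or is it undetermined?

undetermined

Following every chain through W: below W we get P.
M is not reached, and no chain runs the other way from M to W.
So the given relations leave the order of W and M undetermined.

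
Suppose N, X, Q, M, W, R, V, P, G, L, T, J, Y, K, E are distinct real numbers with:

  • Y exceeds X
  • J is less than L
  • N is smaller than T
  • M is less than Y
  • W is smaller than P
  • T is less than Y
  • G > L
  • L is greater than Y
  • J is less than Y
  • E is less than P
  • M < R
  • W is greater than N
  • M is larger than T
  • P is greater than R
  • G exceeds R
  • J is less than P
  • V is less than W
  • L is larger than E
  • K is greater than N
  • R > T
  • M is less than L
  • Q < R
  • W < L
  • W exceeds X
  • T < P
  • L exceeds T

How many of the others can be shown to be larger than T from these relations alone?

From T the given relations immediately reach M, R, Y, P, L.
From those, G — 6 in total.
Nothing else is reachable above T; 6 in all.

6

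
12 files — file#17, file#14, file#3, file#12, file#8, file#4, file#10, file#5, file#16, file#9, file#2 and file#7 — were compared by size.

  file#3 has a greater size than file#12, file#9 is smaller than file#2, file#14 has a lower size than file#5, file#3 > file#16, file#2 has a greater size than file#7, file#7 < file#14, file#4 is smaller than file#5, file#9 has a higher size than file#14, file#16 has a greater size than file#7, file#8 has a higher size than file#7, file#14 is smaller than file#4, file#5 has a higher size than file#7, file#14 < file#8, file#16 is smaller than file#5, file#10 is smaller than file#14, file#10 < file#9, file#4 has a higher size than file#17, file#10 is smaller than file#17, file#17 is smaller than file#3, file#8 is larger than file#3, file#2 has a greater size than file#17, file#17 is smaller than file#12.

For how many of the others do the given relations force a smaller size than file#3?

5

From file#3 the given relations immediately reach file#16, file#17, file#12.
From those, file#7, file#10 — 5 in total.
Nothing else is reachable below file#3; 5 in all.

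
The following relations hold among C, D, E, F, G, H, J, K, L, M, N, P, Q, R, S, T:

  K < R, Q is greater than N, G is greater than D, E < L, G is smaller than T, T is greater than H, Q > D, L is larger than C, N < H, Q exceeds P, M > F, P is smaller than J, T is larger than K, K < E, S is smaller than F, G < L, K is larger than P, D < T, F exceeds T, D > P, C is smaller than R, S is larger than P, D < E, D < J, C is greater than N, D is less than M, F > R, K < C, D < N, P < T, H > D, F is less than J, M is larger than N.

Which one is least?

Chaining upward from P: directly above it, D, K, S, T, Q, J; then G, N, H, C, R, F, E, M; then L.
That covers every other element, and nothing is given below P, so P is the least.

P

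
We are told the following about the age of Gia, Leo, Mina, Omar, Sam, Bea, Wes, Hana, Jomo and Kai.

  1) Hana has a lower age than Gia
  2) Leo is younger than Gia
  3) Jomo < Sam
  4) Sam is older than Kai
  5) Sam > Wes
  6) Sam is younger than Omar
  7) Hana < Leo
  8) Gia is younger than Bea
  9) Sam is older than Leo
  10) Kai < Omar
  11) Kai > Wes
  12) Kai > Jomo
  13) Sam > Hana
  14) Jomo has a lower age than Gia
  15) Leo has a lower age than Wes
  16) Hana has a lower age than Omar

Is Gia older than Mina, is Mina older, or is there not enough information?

Following every chain through Mina: nothing is chained to Mina.
Gia is not reached, and no chain runs the other way from Gia to Mina.
So the given relations leave the order of Mina and Gia undetermined.

undetermined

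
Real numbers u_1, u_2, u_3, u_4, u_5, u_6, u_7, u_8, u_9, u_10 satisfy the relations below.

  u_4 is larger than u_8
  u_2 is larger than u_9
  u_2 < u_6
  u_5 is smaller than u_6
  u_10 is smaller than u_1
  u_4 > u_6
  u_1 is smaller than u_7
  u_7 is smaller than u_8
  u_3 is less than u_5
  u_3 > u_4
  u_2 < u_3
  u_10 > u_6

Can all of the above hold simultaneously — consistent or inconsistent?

We have u_5 < u_6 stated directly, yet also u_6 < u_10 < u_1 < u_7 < u_8 < u_4 < u_3 < u_5 by chaining the others — so u_6 < u_5. Contradiction.

inconsistent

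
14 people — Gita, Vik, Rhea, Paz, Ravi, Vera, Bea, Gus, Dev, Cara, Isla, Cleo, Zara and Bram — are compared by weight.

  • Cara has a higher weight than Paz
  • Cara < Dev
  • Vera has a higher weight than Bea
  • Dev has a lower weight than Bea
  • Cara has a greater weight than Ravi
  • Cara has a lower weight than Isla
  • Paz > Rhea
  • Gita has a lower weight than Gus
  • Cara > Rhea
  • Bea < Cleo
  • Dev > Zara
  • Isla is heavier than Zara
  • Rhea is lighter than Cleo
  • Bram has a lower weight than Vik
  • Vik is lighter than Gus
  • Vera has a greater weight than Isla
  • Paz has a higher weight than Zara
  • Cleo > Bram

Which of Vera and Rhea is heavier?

Vera

Rhea < Paz < Cara < Dev < Bea < Vera, by transitivity through Paz, Cara, Dev, Bea.
So Rhea < Vera; Vera is the heavier of the two.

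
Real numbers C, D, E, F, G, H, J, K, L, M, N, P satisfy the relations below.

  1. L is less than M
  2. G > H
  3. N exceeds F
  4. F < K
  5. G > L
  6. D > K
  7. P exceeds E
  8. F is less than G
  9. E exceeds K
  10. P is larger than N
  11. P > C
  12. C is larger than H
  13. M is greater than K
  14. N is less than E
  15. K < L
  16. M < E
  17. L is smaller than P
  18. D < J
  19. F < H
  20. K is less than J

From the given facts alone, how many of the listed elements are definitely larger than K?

The elements the relations force above K are D, J, L, M, E, G, P — no chain reaches any other.
That is 7.

7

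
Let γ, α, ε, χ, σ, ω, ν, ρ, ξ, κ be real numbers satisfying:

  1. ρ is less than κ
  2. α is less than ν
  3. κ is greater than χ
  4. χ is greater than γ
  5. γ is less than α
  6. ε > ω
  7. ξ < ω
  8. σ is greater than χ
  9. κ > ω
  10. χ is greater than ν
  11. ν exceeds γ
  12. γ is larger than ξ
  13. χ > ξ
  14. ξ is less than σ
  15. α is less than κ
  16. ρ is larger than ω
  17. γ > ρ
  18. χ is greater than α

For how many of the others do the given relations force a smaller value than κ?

7

Directly below κ: ω, ρ, α, χ.
One step further: ξ, γ, ν (7 so far).
Nothing else is reachable below κ; 7 in all.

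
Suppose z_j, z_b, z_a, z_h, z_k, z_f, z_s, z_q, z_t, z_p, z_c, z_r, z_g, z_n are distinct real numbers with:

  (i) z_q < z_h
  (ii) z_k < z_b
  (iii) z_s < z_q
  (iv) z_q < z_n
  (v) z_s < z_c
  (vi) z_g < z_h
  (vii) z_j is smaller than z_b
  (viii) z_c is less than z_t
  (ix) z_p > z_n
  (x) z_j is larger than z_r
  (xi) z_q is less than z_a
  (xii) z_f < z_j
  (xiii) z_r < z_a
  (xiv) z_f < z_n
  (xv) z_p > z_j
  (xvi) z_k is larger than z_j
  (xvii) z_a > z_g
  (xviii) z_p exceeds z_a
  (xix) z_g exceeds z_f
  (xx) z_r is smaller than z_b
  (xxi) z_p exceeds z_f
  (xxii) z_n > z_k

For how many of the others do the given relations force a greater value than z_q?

Directly above z_q: z_a, z_n, z_h.
One step further: z_p (4 so far).
Nothing else is reachable above z_q; 4 in all.

4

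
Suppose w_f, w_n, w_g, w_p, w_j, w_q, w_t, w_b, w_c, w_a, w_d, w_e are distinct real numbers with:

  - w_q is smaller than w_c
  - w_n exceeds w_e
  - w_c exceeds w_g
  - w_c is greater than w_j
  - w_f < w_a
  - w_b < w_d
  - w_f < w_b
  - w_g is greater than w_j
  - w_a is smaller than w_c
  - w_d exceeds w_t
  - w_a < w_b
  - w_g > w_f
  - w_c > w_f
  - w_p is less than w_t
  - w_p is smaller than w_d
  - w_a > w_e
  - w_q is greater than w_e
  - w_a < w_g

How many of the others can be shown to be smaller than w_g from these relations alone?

4

The elements the relations force below w_g are w_e, w_j, w_f, w_a — no chain reaches any other.
That is 4.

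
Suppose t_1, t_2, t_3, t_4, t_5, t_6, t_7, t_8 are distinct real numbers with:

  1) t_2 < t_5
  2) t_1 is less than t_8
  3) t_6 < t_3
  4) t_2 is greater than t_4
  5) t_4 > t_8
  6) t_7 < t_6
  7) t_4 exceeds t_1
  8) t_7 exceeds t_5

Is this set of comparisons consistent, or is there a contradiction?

Every relation is compatible with t_1 < t_8 < t_4 < t_2 < t_5 < t_7 < t_6 < t_3; the set is consistent.

consistent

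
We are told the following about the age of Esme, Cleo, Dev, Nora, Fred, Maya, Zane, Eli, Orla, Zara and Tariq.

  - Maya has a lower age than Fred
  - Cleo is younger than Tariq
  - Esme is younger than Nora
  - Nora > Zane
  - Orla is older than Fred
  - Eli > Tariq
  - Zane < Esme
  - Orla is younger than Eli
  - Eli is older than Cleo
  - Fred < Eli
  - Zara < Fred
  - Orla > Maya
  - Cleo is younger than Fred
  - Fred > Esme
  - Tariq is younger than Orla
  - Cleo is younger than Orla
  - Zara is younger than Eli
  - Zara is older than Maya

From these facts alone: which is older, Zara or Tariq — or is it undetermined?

undetermined

Following every chain through Tariq: above Tariq we get Orla, Eli; below Tariq we get Cleo.
Zara is not reached, and no chain runs the other way from Zara to Tariq.
So the given relations leave the order of Tariq and Zara undetermined.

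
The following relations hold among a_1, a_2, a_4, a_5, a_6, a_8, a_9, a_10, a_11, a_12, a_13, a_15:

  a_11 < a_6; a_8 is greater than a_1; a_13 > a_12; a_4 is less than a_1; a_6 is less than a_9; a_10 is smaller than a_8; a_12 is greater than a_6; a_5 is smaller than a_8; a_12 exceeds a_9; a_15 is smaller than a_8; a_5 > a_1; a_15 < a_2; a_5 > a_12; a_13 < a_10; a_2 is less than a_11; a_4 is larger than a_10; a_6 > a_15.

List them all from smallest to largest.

a_15 < a_2 < a_11 < a_6 < a_9 < a_12 < a_13 < a_10 < a_4 < a_1 < a_5 < a_8

Nothing is placed below a_15, so it is least; from there a_15 < a_2; a_2 < a_11; a_11 < a_6; a_6 < a_9; a_9 < a_12; a_12 < a_13; a_13 < a_10; a_10 < a_4; a_4 < a_1; a_1 < a_5; a_5 < a_8, each given directly.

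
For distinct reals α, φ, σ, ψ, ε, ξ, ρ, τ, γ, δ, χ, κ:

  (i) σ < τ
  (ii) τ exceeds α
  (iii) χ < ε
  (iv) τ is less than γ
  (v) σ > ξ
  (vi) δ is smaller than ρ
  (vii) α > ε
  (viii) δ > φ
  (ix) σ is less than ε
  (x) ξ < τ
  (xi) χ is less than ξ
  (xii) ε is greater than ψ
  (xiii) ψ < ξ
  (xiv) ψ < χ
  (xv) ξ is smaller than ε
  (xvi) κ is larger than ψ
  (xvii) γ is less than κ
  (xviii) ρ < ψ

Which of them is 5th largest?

ε

The consecutive relations fix a unique order: φ < δ < ρ < ψ < χ < ξ < σ < ε < α < τ < γ < κ.
Counting 5 from the largest end gives ε.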